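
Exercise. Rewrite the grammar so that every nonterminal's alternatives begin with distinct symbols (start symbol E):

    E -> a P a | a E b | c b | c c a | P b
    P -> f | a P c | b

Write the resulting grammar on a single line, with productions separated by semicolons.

E has alternatives sharing prefix 'a': factor to E → a E' with E' → P a | E b.
E has alternatives sharing prefix 'c': factor to E → c E'' with E'' → b | c a.

E -> P b | a E' | c E''; P -> f | a P c | b; E' -> P a | E b; E'' -> b | c a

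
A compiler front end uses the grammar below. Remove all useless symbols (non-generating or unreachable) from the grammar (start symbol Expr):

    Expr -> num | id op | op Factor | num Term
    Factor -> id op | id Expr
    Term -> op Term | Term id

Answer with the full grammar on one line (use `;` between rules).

Generating nonterminals: {Expr, Factor}.
Reachable from Expr after that: {Expr, Factor}.
Removed useless symbols: {Term} and every production mentioning them.

Expr -> num | id op | op Factor; Factor -> id op | id Expr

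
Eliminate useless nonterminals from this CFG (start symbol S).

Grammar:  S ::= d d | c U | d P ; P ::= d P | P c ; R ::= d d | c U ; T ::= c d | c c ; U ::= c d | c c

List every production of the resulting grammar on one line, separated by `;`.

Generating nonterminals: {R, S, T, U}.
Reachable from S after that: {S, U}.
Removed useless symbols: {P, R, T} and every production mentioning them.

S ::= d d | c U; U ::= c d | c c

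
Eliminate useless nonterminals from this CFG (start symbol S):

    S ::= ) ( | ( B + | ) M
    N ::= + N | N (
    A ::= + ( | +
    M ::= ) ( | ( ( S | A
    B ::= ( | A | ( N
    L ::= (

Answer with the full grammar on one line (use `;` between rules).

Generating nonterminals: {A, B, L, M, S}.
Reachable from S after that: {A, B, M, S}.
Removed useless symbols: {L, N} and every production mentioning them.

S ::= ) ( | ( B + | ) M; A ::= + ( | +; M ::= ) ( | ( ( S | A; B ::= ( | A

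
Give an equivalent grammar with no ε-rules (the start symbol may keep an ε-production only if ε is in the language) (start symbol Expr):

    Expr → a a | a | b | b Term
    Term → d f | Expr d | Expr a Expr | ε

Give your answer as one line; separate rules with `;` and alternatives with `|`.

The nullable symbols are {Term}.
ε ∉ L(G), so no ε-production is kept.

Expr → a a | a | b | b Term; Term → d f | Expr d | Expr a Expr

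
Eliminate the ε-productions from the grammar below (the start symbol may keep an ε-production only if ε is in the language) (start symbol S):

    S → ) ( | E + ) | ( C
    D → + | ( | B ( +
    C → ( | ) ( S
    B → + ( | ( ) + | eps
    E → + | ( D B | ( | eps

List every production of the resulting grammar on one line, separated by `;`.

S → ) ( | E + ) | + ) | ( C; D → + | ( | B ( + | ( +; C → ( | ) ( S; B → + ( | ( ) +; E → + | ( D B | ( D | (

Nullable set = {B, E}.
ε ∉ L(G), so no ε-production is kept.
Add the nullable-subset variants: S → E + ) gives E + ) | + ). D → B ( + gives B ( + | ( +. E → ( D B gives ( D B | ( D.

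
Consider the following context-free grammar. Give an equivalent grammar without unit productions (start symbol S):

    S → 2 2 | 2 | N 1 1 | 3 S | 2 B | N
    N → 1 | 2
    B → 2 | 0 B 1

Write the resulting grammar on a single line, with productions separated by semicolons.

S → 2 2 | 2 | N 1 1 | 3 S | 2 B | 1; N → 1 | 2; B → 2 | 0 B 1

Unit pairs: S ⇒* {N}.
For every A with A ⇒* B via unit rules, add B's non-unit alternatives to A; then delete every rule of the form X → Y.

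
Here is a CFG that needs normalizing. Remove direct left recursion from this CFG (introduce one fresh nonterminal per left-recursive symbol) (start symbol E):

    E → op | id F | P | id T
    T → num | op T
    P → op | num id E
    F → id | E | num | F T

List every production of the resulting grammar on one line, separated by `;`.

E → op | id F | P | id T; T → num | op T; P → op | num id E; F → id F' | E F' | num F'; F' → T F' | ε

Directly left-recursive nonterminal: F.
For F: α = {T}, β = {id, E, num}. Rewrite as F → β F' and F' → α F' | ε.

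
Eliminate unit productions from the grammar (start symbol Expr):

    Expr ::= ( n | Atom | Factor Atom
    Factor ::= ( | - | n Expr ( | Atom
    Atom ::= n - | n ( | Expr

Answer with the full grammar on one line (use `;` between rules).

Unit pairs: Atom ⇒* {Expr}; Expr ⇒* {Atom}; Factor ⇒* {Atom, Expr}.
Replace each nonterminal's rules with the union of the non-unit rules of every nonterminal it unit-derives.

Expr ::= n - | n ( | ( n | Factor Atom; Factor ::= n - | n ( | ( | - | n Expr ( | ( n | Factor Atom; Atom ::= n - | n ( | ( n | Factor Atom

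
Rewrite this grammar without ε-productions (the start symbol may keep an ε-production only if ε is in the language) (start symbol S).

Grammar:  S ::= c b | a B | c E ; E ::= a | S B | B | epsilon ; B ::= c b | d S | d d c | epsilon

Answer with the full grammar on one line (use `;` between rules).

S ::= c b | a B | a | c E | c; E ::= a | S B | S | B; B ::= c b | d S | d d c

Nullable set = {B, E}.
ε ∉ L(G), so no ε-production is kept.
Add the nullable-subset variants: S → a B gives a B | a. S → c E gives c E | c. E → S B gives S B | S.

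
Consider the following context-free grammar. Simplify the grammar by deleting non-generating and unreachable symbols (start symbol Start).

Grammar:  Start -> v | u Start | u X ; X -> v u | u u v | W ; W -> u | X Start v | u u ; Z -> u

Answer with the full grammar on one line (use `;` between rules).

Start -> v | u Start | u X; X -> v u | u u v | W; W -> u | X Start v | u u

Generating nonterminals: {Start, W, X, Z}.
Reachable from Start after that: {Start, W, X}.
Removed useless symbols: {Z} and every production mentioning them.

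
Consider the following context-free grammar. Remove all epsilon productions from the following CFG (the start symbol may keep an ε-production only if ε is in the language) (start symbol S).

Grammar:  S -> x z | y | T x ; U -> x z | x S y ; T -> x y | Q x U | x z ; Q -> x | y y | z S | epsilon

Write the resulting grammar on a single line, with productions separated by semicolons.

Nullable set = {Q}.
ε ∉ L(G), so no ε-production is kept.
Add the nullable-subset variants: T → Q x U gives Q x U | x U.

S -> x z | y | T x; U -> x z | x S y; T -> x y | Q x U | x U | x z; Q -> x | y y | z S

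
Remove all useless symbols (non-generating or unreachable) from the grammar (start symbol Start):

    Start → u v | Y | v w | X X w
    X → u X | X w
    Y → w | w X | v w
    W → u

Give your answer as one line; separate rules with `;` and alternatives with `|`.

Generating nonterminals: {Start, W, Y}.
Reachable from Start after that: {Start, Y}.
Removed useless symbols: {W, X} and every production mentioning them.

Start → u v | Y | v w; Y → w | v w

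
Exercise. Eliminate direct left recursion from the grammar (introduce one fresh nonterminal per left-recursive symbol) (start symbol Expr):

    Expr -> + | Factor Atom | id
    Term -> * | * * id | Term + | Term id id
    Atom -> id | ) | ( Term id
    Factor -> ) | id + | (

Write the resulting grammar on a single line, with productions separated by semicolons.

Directly left-recursive nonterminal: Term.
For Term: α = {+, id id}, β = {*, * * id}. Rewrite as Term → β Term1 and Term1 → α Term1 | ε.

Expr -> + | Factor Atom | id; Term -> * Term1 | * * id Term1; Atom -> id | ) | ( Term id; Factor -> ) | id + | (; Term1 -> + Term1 | id id Term1 | epsilon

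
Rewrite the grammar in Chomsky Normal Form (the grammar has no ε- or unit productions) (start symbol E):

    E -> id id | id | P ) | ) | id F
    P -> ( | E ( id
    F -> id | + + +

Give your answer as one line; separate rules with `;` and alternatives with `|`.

E -> X1 X1 | id | P X2 | ) | X1 F; P -> ( | E Y1; F -> id | X4 Y2; X1 -> id; X2 -> ); X3 -> (; X4 -> +; Y1 -> X3 X1; Y2 -> X4 X4

Introduce a nonterminal for each terminal appearing in a rule of length ≥ 2: X1 → id, X2 → ), X3 → (, X4 → +.
Binarize each right-hand side of length ≥ 3 by chaining fresh nonterminals (Y1, Y2, …): affected rules were P → E X3 X1; F → X4 X4 X4.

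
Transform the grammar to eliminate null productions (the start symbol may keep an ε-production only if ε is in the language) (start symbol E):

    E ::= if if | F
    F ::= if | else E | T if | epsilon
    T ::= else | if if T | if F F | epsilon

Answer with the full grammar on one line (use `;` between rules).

E ::= if if | F | ε; F ::= if | else E | else | T if; T ::= else | if if T | if if | if F F | if F | if

Nullable set = {E, F, T}.
ε ∈ L(G) since E is nullable, so keep E → ε.
Add the nullable-subset variants: F → else E gives else E | else. T → if if T gives if if T | if if. T → if F F gives if F F | if F | if.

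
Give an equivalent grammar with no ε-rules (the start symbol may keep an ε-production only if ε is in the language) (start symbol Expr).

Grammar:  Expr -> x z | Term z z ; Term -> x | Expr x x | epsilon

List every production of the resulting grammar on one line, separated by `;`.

The nullable symbols are {Term}.
ε ∉ L(G), so no ε-production is kept.
For each production, add variants omitting each subset of nullable occurrences: Expr → Term z z gives Term z z | z z.

Expr -> x z | Term z z | z z; Term -> x | Expr x x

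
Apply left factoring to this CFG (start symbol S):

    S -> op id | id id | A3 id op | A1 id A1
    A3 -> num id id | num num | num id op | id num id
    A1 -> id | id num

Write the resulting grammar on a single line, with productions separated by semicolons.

A3 has alternatives sharing prefix 'num': factor to A3 → num A3' with A3' → id id | num | id op.
A1 has alternatives sharing prefix 'id': factor to A1 → id A1' with A1' → ε | num.
A3' has alternatives sharing prefix 'id': factor to A3' → id A3'' with A3'' → id | op.

S -> op id | id id | A3 id op | A1 id A1; A3 -> id num id | num A3'; A1 -> id A1'; A3' -> num | id A3''; A1' -> ε | num; A3'' -> id | op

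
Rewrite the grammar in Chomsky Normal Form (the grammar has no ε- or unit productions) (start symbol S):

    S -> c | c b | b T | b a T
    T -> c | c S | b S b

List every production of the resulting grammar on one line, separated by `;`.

Introduce a nonterminal for each terminal appearing in a rule of length ≥ 2: X1 → c, X2 → b, X3 → a.
Binarize each right-hand side of length ≥ 3 by chaining fresh nonterminals (Y1, Y2, …): affected rules were S → X2 X3 T; T → X2 S X2.

S -> c | X1 X2 | X2 T | X2 Y1; T -> c | X1 S | X2 Y2; X1 -> c; X2 -> b; X3 -> a; Y1 -> X3 T; Y2 -> S X2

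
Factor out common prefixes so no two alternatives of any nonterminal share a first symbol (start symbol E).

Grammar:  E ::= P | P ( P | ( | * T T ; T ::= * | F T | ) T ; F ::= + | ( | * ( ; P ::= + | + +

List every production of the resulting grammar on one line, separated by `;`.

E ::= ( | * T T | P E'; T ::= * | F T | ) T; F ::= + | ( | * (; P ::= + P'; E' ::= ε | ( P; P' ::= ε | +

E has alternatives sharing prefix 'P': factor to E → P E' with E' → ε | ( P.
P has alternatives sharing prefix '+': factor to P → + P' with P' → ε | +.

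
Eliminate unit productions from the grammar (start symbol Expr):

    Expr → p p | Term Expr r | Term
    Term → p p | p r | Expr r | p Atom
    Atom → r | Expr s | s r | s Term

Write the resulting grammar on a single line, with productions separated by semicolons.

Unit pairs: Expr ⇒* {Term}.
For each unit pair (A, B), copy every non-unit production of B to A, then drop all unit productions.

Expr → p p | p r | Expr r | p Atom | Term Expr r; Term → p p | p r | Expr r | p Atom; Atom → r | Expr s | s r | s Term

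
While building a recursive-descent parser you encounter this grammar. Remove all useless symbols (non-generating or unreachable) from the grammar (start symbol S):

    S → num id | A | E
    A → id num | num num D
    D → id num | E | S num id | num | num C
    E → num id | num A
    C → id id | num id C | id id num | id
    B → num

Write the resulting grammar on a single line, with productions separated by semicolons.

S → num id | A | E; A → id num | num num D; D → id num | E | S num id | num | num C; E → num id | num A; C → id id | num id C | id id num | id

Generating nonterminals: {A, B, C, D, E, S}.
Reachable from S after that: {A, C, D, E, S}.
Removed useless symbols: {B} and every production mentioning them.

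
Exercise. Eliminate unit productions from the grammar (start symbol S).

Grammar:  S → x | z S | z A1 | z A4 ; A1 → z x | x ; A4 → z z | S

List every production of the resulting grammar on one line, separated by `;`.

S → x | z S | z A1 | z A4; A1 → z x | x; A4 → z z | x | z S | z A1 | z A4

Unit pairs: A4 ⇒* {S}.
For each unit pair (A, B), copy every non-unit production of B to A, then drop all unit productions.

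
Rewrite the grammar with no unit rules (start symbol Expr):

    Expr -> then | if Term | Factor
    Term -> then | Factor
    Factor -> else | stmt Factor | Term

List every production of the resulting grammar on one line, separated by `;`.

Unit pairs: Expr ⇒* {Factor, Term}; Factor ⇒* {Term}; Term ⇒* {Factor}.
For each unit pair (A, B), copy every non-unit production of B to A, then drop all unit productions.

Expr -> then | else | stmt Factor | if Term; Term -> then | else | stmt Factor; Factor -> then | else | stmt Factor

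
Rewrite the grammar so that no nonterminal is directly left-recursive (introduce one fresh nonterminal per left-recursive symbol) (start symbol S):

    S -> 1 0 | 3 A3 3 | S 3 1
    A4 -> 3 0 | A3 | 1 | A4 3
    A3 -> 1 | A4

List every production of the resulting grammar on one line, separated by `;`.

S -> 1 0 S' | 3 A3 3 S'; A4 -> 3 0 A4' | A3 A4' | 1 A4'; A3 -> 1 | A4; S' -> 3 1 S' | eps; A4' -> 3 A4' | eps

Directly left-recursive nonterminals: S, A4.
For S: α = {3 1}, β = {1 0, 3 A3 3}. Rewrite as S → β S' and S' → α S' | ε.
For A4: α = {3}, β = {3 0, A3, 1}. Rewrite as A4 → β A4' and A4' → α A4' | ε.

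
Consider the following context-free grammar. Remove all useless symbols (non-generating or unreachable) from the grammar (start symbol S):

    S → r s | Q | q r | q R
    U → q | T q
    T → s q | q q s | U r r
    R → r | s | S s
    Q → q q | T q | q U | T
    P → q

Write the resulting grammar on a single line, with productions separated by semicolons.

Generating nonterminals: {P, Q, R, S, T, U}.
Reachable from S after that: {Q, R, S, T, U}.
Removed useless symbols: {P} and every production mentioning them.

S → r s | Q | q r | q R; U → q | T q; T → s q | q q s | U r r; R → r | s | S s; Q → q q | T q | q U | T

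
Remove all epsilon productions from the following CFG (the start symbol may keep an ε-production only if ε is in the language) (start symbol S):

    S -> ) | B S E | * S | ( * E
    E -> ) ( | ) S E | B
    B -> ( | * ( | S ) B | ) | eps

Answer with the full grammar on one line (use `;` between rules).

Nullable nonterminals: {B, E}.
ε ∉ L(G), so no ε-production is kept.
Expand every rule over subsets of its nullable positions: S → B S E gives B S E | B S | S E. S → ( * E gives ( * E | ( *. E → ) S E gives ) S E | ) S. B → S ) B gives S ) B | S ).

S -> ) | B S E | B S | S E | * S | ( * E | ( *; E -> ) ( | ) S E | ) S | B; B -> ( | * ( | S ) B | S ) | )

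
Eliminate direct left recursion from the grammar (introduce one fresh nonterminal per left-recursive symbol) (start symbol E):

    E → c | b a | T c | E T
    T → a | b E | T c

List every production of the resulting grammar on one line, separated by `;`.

E, T are directly left-recursive.
For E: α = {T}, β = {c, b a, T c}. Rewrite as E → β E' and E' → α E' | ε.
For T: α = {c}, β = {a, b E}. Rewrite as T → β T' and T' → α T' | ε.

E → c E' | b a E' | T c E'; T → a T' | b E T'; E' → T E' | eps; T' → c T' | eps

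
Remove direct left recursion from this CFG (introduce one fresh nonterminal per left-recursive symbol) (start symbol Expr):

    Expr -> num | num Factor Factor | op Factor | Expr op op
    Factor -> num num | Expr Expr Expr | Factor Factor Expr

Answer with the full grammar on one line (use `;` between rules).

Left recursion appears on Expr, Factor.
For Expr: α = {op op}, β = {num, num Factor Factor, op Factor}. Rewrite as Expr → β Expr1 and Expr1 → α Expr1 | ε.
For Factor: α = {Factor Expr}, β = {num num, Expr Expr Expr}. Rewrite as Factor → β Factor1 and Factor1 → α Factor1 | ε.

Expr -> num Expr1 | num Factor Factor Expr1 | op Factor Expr1; Factor -> num num Factor1 | Expr Expr Expr Factor1; Expr1 -> op op Expr1 | ε; Factor1 -> Factor Expr Factor1 | ε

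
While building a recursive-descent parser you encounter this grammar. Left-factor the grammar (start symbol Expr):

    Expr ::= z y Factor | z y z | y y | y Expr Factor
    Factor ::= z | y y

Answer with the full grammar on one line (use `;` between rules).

Expr ::= z y Expr1 | y Expr2; Factor ::= z | y y; Expr1 ::= Factor | z; Expr2 ::= y | Expr Factor

Expr has alternatives sharing prefix 'z y': factor to Expr → z y Expr1 with Expr1 → Factor | z.
Expr has alternatives sharing prefix 'y': factor to Expr → y Expr2 with Expr2 → y | Expr Factor.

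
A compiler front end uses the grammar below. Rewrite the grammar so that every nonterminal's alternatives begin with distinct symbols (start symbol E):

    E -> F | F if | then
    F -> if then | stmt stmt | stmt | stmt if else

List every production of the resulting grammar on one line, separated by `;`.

E -> then | F E'; F -> if then | stmt F'; E' -> ε | if; F' -> stmt | ε | if else

E has alternatives sharing prefix 'F': factor to E → F E' with E' → ε | if.
F has alternatives sharing prefix 'stmt': factor to F → stmt F' with F' → stmt | ε | if else.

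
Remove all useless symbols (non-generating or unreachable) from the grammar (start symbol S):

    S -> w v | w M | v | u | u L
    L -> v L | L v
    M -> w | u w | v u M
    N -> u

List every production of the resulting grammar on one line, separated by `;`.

Generating nonterminals: {M, N, S}.
Reachable from S after that: {M, S}.
Removed useless symbols: {L, N} and every production mentioning them.

S -> w v | w M | v | u; M -> w | u w | v u M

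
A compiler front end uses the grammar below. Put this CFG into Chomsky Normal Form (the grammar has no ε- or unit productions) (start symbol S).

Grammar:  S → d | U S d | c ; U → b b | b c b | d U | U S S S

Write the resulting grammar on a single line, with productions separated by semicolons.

Introduce a nonterminal for each terminal appearing in a rule of length ≥ 2: X1 → d, X2 → b, X3 → c.
Binarize each right-hand side of length ≥ 3 by chaining fresh nonterminals (Y1, Y2, …): affected rules were S → U S X1; U → X2 X3 X2; U → U S S S.

S → d | U Y1 | c; U → X2 X2 | X2 Y2 | X1 U | U Y3; X1 → d; X2 → b; X3 → c; Y1 → S X1; Y2 → X3 X2; Y3 → S Y4; Y4 → S S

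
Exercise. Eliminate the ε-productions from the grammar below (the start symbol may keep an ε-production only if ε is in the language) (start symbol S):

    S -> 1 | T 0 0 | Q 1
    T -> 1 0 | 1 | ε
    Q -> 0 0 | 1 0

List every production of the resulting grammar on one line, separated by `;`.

S -> 1 | T 0 0 | 0 0 | Q 1; T -> 1 0 | 1; Q -> 0 0 | 1 0

Nullable nonterminals: {T}.
ε ∉ L(G), so no ε-production is kept.
Add the nullable-subset variants: S → T 0 0 gives T 0 0 | 0 0.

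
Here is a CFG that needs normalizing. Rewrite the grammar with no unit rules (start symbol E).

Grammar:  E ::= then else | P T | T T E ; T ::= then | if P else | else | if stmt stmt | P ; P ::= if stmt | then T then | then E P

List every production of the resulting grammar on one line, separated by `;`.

Unit pairs: T ⇒* {P}.
For each unit pair (A, B), copy every non-unit production of B to A, then drop all unit productions.

E ::= then else | P T | T T E; T ::= if stmt | then T then | then E P | then | if P else | else | if stmt stmt; P ::= if stmt | then T then | then E P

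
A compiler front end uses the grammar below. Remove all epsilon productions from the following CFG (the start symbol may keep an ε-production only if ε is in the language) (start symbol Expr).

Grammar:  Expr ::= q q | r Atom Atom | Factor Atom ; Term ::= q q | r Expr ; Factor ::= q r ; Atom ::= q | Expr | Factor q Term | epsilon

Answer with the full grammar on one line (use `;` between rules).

Nullable set = {Atom}.
ε ∉ L(G), so no ε-production is kept.
Add the nullable-subset variants: Expr → r Atom Atom gives r Atom Atom | r Atom | r. Expr → Factor Atom gives Factor Atom | Factor.

Expr ::= q q | r Atom Atom | r Atom | r | Factor Atom | Factor; Term ::= q q | r Expr; Factor ::= q r; Atom ::= q | Expr | Factor q Term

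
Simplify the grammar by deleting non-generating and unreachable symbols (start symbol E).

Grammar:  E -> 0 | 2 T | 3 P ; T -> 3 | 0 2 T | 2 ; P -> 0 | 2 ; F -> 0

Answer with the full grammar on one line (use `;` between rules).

E -> 0 | 2 T | 3 P; T -> 3 | 0 2 T | 2; P -> 0 | 2

Generating nonterminals: {E, F, P, T}.
Reachable from E after that: {E, P, T}.
Removed useless symbols: {F} and every production mentioning them.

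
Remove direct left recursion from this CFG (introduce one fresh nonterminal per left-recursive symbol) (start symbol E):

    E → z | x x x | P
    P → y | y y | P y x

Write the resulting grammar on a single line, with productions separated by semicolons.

E → z | x x x | P; P → y P' | y y P'; P' → y x P' | ε

P is directly left-recursive.
For P: α = {y x}, β = {y, y y}. Rewrite as P → β P' and P' → α P' | ε.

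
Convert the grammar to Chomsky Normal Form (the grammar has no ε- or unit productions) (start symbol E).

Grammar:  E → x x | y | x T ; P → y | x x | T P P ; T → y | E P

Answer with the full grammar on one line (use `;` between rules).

E → X1 X1 | y | X1 T; P → y | X1 X1 | T Y1; T → y | E P; X1 → x; Y1 → P P

Introduce a nonterminal for each terminal appearing in a rule of length ≥ 2: X1 → x.
Binarize each right-hand side of length ≥ 3 by chaining fresh nonterminals (Y1, Y2, …): affected rules were P → T P P.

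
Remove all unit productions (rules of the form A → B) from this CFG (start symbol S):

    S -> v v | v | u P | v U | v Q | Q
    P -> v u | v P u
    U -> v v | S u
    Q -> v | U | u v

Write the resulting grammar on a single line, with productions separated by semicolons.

S -> v v | S u | v | u P | v U | v Q | u v; P -> v u | v P u; U -> v v | S u; Q -> v v | S u | v | u v

Unit pairs: Q ⇒* {U}; S ⇒* {Q, U}.
Replace each nonterminal's rules with the union of the non-unit rules of every nonterminal it unit-derives.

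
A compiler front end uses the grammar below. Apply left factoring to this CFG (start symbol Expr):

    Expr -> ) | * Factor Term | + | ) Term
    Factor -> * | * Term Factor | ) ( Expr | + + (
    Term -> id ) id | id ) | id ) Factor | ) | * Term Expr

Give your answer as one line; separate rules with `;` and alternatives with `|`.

Expr has alternatives sharing prefix ')': factor to Expr → ) Expr1 with Expr1 → ε | Term.
Factor has alternatives sharing prefix '*': factor to Factor → * Factor1 with Factor1 → ε | Term Factor.
Term has alternatives sharing prefix 'id )': factor to Term → id ) Term1 with Term1 → id | ε | Factor.

Expr -> * Factor Term | + | ) Expr1; Factor -> ) ( Expr | + + ( | * Factor1; Term -> ) | * Term Expr | id ) Term1; Expr1 -> ε | Term; Factor1 -> ε | Term Factor; Term1 -> id | ε | Factor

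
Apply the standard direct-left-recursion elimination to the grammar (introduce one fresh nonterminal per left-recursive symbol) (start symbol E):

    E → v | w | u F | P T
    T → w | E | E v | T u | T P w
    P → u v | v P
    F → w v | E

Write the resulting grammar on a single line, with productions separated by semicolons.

T is directly left-recursive.
For T: α = {u, P w}, β = {w, E, E v}. Rewrite as T → β T' and T' → α T' | ε.

E → v | w | u F | P T; T → w T' | E T' | E v T'; P → u v | v P; F → w v | E; T' → u T' | P w T' | ε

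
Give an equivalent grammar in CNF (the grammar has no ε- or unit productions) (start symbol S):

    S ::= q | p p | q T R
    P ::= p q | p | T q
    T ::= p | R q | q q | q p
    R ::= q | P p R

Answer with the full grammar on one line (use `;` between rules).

S ::= q | X1 X1 | X2 Y1; P ::= X1 X2 | p | T X2; T ::= p | R X2 | X2 X2 | X2 X1; R ::= q | P Y2; X1 ::= p; X2 ::= q; Y1 ::= T R; Y2 ::= X1 R

Introduce a nonterminal for each terminal appearing in a rule of length ≥ 2: X1 → p, X2 → q.
Binarize each right-hand side of length ≥ 3 by chaining fresh nonterminals (Y1, Y2, …): affected rules were S → X2 T R; R → P X1 R.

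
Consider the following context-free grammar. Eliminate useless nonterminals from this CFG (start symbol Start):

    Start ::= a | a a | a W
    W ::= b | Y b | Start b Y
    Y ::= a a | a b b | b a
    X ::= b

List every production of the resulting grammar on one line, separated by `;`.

Generating nonterminals: {Start, W, X, Y}.
Reachable from Start after that: {Start, W, Y}.
Removed useless symbols: {X} and every production mentioning them.

Start ::= a | a a | a W; W ::= b | Y b | Start b Y; Y ::= a a | a b b | b a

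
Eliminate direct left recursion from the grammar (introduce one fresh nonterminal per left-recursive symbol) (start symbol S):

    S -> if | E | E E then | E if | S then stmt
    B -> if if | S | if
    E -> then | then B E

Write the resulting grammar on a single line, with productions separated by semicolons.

S -> if S' | E S' | E E then S' | E if S'; B -> if if | S | if; E -> then | then B E; S' -> then stmt S' | ε

S is directly left-recursive.
For S: α = {then stmt}, β = {if, E, E E then, E if}. Rewrite as S → β S' and S' → α S' | ε.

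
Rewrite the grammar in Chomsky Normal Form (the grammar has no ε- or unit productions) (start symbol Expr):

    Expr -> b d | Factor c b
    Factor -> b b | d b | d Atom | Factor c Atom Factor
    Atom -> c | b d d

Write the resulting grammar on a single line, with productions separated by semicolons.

Introduce a nonterminal for each terminal appearing in a rule of length ≥ 2: X1 → b, X2 → d, X3 → c.
Binarize each right-hand side of length ≥ 3 by chaining fresh nonterminals (Y1, Y2, …): affected rules were Expr → Factor X3 X1; Factor → Factor X3 Atom Factor; Atom → X1 X2 X2.

Expr -> X1 X2 | Factor Y1; Factor -> X1 X1 | X2 X1 | X2 Atom | Factor Y2; Atom -> c | X1 Y4; X1 -> b; X2 -> d; X3 -> c; Y1 -> X3 X1; Y2 -> X3 Y3; Y3 -> Atom Factor; Y4 -> X2 X2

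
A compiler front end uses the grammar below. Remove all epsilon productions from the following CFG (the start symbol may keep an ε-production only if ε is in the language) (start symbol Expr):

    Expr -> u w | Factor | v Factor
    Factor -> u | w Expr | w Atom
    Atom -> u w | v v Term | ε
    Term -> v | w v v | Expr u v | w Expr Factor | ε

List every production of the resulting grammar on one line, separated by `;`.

Expr -> u w | Factor | v Factor; Factor -> u | w Expr | w Atom | w; Atom -> u w | v v Term | v v; Term -> v | w v v | Expr u v | w Expr Factor

Nullable nonterminals: {Atom, Term}.
ε ∉ L(G), so no ε-production is kept.
Expand every rule over subsets of its nullable positions: Factor → w Atom gives w Atom | w. Atom → v v Term gives v v Term | v v.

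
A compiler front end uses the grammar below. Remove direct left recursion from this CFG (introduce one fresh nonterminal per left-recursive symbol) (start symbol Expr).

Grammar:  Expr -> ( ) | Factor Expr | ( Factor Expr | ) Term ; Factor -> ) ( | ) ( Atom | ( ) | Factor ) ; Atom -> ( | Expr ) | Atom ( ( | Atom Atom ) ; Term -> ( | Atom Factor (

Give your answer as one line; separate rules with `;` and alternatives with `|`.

Expr -> ( ) | Factor Expr | ( Factor Expr | ) Term; Factor -> ) ( Factor1 | ) ( Atom Factor1 | ( ) Factor1; Atom -> ( Atom1 | Expr ) Atom1; Term -> ( | Atom Factor (; Factor1 -> ) Factor1 | ε; Atom1 -> ( ( Atom1 | Atom ) Atom1 | ε

Left recursion appears on Factor, Atom.
For Factor: α = {)}, β = {) (, ) ( Atom, ( )}. Rewrite as Factor → β Factor1 and Factor1 → α Factor1 | ε.
For Atom: α = {( (, Atom )}, β = {(, Expr )}. Rewrite as Atom → β Atom1 and Atom1 → α Atom1 | ε.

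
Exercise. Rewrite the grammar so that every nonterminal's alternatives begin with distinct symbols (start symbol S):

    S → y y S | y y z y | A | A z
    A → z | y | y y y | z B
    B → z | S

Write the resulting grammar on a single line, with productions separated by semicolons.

S has alternatives sharing prefix 'y y': factor to S → y y S' with S' → S | z y.
S has alternatives sharing prefix 'A': factor to S → A S'' with S'' → ε | z.
A has alternatives sharing prefix 'z': factor to A → z A' with A' → ε | B.
A has alternatives sharing prefix 'y': factor to A → y A'' with A'' → ε | y y.

S → y y S' | A S''; A → z A' | y A''; B → z | S; S' → S | z y; S'' → ε | z; A' → ε | B; A'' → ε | y y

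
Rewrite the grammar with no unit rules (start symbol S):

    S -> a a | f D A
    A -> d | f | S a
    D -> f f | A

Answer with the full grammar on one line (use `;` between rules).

S -> a a | f D A; A -> d | f | S a; D -> f f | d | f | S a

Unit pairs: D ⇒* {A}.
Replace each nonterminal's rules with the union of the non-unit rules of every nonterminal it unit-derives.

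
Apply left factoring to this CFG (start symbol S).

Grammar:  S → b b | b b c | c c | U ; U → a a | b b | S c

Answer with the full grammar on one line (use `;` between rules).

S has alternatives sharing prefix 'b b': factor to S → b b S' with S' → ε | c.

S → c c | U | b b S'; U → a a | b b | S c; S' → ε | c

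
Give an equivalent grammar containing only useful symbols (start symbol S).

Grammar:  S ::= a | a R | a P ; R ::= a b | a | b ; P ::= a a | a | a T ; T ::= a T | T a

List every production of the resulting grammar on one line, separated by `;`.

Generating nonterminals: {P, R, S}.
Reachable from S after that: {P, R, S}.
Removed useless symbols: {T} and every production mentioning them.

S ::= a | a R | a P; R ::= a b | a | b; P ::= a a | a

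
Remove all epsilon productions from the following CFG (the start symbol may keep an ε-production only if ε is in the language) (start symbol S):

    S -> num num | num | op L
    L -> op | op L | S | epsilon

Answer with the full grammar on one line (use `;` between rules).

S -> num num | num | op L | op; L -> op | op L | S

Nullable nonterminals: {L}.
ε ∉ L(G), so no ε-production is kept.
Add the nullable-subset variants: S → op L gives op L | op.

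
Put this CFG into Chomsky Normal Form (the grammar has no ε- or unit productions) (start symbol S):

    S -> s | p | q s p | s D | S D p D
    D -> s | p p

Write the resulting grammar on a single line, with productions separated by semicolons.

Introduce a nonterminal for each terminal appearing in a rule of length ≥ 2: X1 → q, X2 → s, X3 → p.
Binarize each right-hand side of length ≥ 3 by chaining fresh nonterminals (Y1, Y2, …): affected rules were S → X1 X2 X3; S → S D X3 D.

S -> s | p | X1 Y1 | X2 D | S Y2; D -> s | X3 X3; X1 -> q; X2 -> s; X3 -> p; Y1 -> X2 X3; Y2 -> D Y3; Y3 -> X3 D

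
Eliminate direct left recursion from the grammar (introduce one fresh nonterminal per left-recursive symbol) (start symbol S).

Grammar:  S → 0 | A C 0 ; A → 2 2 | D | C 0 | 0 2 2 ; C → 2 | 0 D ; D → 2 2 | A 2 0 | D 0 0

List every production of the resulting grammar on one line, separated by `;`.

S → 0 | A C 0; A → 2 2 | D | C 0 | 0 2 2; C → 2 | 0 D; D → 2 2 D' | A 2 0 D'; D' → 0 0 D' | ε

D is directly left-recursive.
For D: α = {0 0}, β = {2 2, A 2 0}. Rewrite as D → β D' and D' → α D' | ε.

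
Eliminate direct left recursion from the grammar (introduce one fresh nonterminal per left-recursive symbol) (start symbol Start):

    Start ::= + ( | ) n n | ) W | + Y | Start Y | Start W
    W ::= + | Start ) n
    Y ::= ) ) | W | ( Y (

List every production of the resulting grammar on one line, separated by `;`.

Start ::= + ( Start1 | ) n n Start1 | ) W Start1 | + Y Start1; W ::= + | Start ) n; Y ::= ) ) | W | ( Y (; Start1 ::= Y Start1 | W Start1 | ε

Directly left-recursive nonterminal: Start.
For Start: α = {Y, W}, β = {+ (, ) n n, ) W, + Y}. Rewrite as Start → β Start1 and Start1 → α Start1 | ε.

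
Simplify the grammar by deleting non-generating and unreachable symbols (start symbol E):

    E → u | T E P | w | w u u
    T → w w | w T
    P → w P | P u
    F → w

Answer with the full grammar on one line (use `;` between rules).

E → u | w | w u u

Generating nonterminals: {E, F, T}.
Reachable from E after that: {E}.
Removed useless symbols: {F, P, T} and every production mentioning them.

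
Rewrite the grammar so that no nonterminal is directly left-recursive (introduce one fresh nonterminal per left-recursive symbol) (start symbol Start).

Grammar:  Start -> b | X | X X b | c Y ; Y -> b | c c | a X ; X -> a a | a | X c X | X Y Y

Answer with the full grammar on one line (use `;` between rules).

X is directly left-recursive.
For X: α = {c X, Y Y}, β = {a a, a}. Rewrite as X → β X1 and X1 → α X1 | ε.

Start -> b | X | X X b | c Y; Y -> b | c c | a X; X -> a a X1 | a X1; X1 -> c X X1 | Y Y X1 | ε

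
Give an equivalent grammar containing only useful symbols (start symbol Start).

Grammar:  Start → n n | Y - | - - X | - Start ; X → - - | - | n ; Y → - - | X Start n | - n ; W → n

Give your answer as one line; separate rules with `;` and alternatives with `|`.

Start → n n | Y - | - - X | - Start; X → - - | - | n; Y → - - | X Start n | - n

Generating nonterminals: {Start, W, X, Y}.
Reachable from Start after that: {Start, X, Y}.
Removed useless symbols: {W} and every production mentioning them.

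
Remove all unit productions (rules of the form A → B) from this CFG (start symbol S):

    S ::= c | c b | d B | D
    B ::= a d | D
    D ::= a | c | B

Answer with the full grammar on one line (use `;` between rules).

S ::= a d | a | c | c b | d B; B ::= a d | a | c; D ::= a d | a | c

Unit pairs: B ⇒* {D}; D ⇒* {B}; S ⇒* {B, D}.
For every A with A ⇒* B via unit rules, add B's non-unit alternatives to A; then delete every rule of the form X → Y.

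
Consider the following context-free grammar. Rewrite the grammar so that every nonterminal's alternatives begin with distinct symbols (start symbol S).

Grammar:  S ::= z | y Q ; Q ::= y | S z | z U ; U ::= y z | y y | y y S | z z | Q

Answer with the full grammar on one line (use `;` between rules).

S ::= z | y Q; Q ::= y | S z | z U; U ::= z z | Q | y U'; U' ::= z | y U''; U'' ::= ε | S

U has alternatives sharing prefix 'y': factor to U → y U' with U' → z | y | y S.
U' has alternatives sharing prefix 'y': factor to U' → y U'' with U'' → ε | S.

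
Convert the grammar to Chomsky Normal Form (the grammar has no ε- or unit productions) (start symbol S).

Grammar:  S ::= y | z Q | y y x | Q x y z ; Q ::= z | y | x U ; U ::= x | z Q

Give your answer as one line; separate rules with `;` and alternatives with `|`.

Introduce a nonterminal for each terminal appearing in a rule of length ≥ 2: X1 → z, X2 → y, X3 → x.
Binarize each right-hand side of length ≥ 3 by chaining fresh nonterminals (Y1, Y2, …): affected rules were S → X2 X2 X3; S → Q X3 X2 X1.

S ::= y | X1 Q | X2 Y1 | Q Y2; Q ::= z | y | X3 U; U ::= x | X1 Q; X1 ::= z; X2 ::= y; X3 ::= x; Y1 ::= X2 X3; Y2 ::= X3 Y3; Y3 ::= X2 X1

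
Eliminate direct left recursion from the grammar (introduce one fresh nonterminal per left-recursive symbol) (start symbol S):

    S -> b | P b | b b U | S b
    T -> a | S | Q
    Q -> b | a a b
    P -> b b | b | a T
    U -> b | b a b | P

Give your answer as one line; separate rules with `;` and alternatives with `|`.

S -> b S' | P b S' | b b U S'; T -> a | S | Q; Q -> b | a a b; P -> b b | b | a T; U -> b | b a b | P; S' -> b S' | ε

Left recursion appears on S.
For S: α = {b}, β = {b, P b, b b U}. Rewrite as S → β S' and S' → α S' | ε.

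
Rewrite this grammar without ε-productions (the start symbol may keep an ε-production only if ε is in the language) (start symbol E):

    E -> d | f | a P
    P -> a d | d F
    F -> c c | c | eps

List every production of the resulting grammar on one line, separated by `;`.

E -> d | f | a P; P -> a d | d F | d; F -> c c | c

Nullable nonterminals: {F}.
ε ∉ L(G), so no ε-production is kept.
For each production, add variants omitting each subset of nullable occurrences: P → d F gives d F | d.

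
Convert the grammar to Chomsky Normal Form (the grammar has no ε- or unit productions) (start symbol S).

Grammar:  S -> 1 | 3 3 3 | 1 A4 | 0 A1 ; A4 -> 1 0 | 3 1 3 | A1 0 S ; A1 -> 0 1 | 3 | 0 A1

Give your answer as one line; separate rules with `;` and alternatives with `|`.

Introduce a nonterminal for each terminal appearing in a rule of length ≥ 2: X1 → 3, X2 → 1, X3 → 0.
Binarize each right-hand side of length ≥ 3 by chaining fresh nonterminals (Y1, Y2, …): affected rules were S → X1 X1 X1; A4 → X1 X2 X1; A4 → A1 X3 S.

S -> 1 | X1 Y1 | X2 A4 | X3 A1; A4 -> X2 X3 | X1 Y2 | A1 Y3; A1 -> X3 X2 | 3 | X3 A1; X1 -> 3; X2 -> 1; X3 -> 0; Y1 -> X1 X1; Y2 -> X2 X1; Y3 -> X3 S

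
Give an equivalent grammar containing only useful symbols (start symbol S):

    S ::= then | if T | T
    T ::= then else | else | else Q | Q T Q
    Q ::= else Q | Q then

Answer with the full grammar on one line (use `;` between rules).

Generating nonterminals: {S, T}.
Reachable from S after that: {S, T}.
Removed useless symbols: {Q} and every production mentioning them.

S ::= then | if T | T; T ::= then else | else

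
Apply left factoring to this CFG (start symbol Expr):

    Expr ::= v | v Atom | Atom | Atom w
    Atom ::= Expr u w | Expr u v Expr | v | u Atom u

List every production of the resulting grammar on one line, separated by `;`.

Expr has alternatives sharing prefix 'v': factor to Expr → v Expr1 with Expr1 → ε | Atom.
Expr has alternatives sharing prefix 'Atom': factor to Expr → Atom Expr2 with Expr2 → ε | w.
Atom has alternatives sharing prefix 'Expr u': factor to Atom → Expr u Atom1 with Atom1 → w | v Expr.

Expr ::= v Expr1 | Atom Expr2; Atom ::= v | u Atom u | Expr u Atom1; Expr1 ::= ε | Atom; Expr2 ::= ε | w; Atom1 ::= w | v Expr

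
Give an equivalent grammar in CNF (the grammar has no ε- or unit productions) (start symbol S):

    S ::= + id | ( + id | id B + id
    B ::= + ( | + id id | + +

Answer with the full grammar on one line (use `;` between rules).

Introduce a nonterminal for each terminal appearing in a rule of length ≥ 2: X1 → +, X2 → id, X3 → (.
Binarize each right-hand side of length ≥ 3 by chaining fresh nonterminals (Y1, Y2, …): affected rules were S → X3 X1 X2; S → X2 B X1 X2; B → X1 X2 X2.

S ::= X1 X2 | X3 Y1 | X2 Y2; B ::= X1 X3 | X1 Y4 | X1 X1; X1 ::= +; X2 ::= id; X3 ::= (; Y1 ::= X1 X2; Y2 ::= B Y3; Y3 ::= X1 X2; Y4 ::= X2 X2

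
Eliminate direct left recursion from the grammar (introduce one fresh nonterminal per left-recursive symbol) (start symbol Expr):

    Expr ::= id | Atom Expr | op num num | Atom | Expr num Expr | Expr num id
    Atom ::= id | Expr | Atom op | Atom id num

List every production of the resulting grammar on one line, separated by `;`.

Left recursion appears on Expr, Atom.
For Expr: α = {num Expr, num id}, β = {id, Atom Expr, op num num, Atom}. Rewrite as Expr → β Expr1 and Expr1 → α Expr1 | ε.
For Atom: α = {op, id num}, β = {id, Expr}. Rewrite as Atom → β Atom1 and Atom1 → α Atom1 | ε.

Expr ::= id Expr1 | Atom Expr Expr1 | op num num Expr1 | Atom Expr1; Atom ::= id Atom1 | Expr Atom1; Expr1 ::= num Expr Expr1 | num id Expr1 | ε; Atom1 ::= op Atom1 | id num Atom1 | ε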